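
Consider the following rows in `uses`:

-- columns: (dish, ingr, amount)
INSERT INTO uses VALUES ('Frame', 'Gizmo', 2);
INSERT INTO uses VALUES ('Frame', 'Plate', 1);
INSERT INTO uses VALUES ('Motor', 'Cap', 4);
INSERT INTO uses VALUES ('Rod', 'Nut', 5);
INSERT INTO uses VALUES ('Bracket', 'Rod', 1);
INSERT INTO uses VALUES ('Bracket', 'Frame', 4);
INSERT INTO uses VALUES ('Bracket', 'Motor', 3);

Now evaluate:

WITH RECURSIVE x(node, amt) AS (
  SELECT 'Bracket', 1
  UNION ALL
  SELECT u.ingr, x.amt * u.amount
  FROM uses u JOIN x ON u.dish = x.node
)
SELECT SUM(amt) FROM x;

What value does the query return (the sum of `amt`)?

38

Base: (Bracket, amt=1).
Iteration 1: components of {Bracket} -> Frame = 1*4 = 4, Motor = 1*3 = 3, Rod = 1*1 = 1.
Iteration 2: components of {Frame,Motor,Rod} -> Cap = 3*4 = 12, Gizmo = 4*2 = 8, Nut = 1*5 = 5, Plate = 4*1 = 4.
Iteration 3: no further components; recursion stops.
SUM(amt) = 1 + 4 + 1 + 3 + 4 + 8 + 5 + 12 = 38.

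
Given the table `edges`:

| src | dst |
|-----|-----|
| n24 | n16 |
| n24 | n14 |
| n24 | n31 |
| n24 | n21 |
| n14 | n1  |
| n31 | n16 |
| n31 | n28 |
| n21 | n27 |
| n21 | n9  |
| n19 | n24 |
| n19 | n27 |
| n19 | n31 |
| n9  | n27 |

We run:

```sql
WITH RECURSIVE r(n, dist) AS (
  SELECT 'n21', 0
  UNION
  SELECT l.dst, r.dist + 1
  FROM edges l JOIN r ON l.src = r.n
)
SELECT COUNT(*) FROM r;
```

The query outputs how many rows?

Base: (n21, dist=0).
Iteration 1: edges from {n21} -> (n27, dist=1), (n9, dist=1).
Iteration 2: edges from {n27,n9} -> (n27, dist=2).
Iteration 3: no outgoing edges from {n27}; recursion stops.
Total rows emitted: 4.

4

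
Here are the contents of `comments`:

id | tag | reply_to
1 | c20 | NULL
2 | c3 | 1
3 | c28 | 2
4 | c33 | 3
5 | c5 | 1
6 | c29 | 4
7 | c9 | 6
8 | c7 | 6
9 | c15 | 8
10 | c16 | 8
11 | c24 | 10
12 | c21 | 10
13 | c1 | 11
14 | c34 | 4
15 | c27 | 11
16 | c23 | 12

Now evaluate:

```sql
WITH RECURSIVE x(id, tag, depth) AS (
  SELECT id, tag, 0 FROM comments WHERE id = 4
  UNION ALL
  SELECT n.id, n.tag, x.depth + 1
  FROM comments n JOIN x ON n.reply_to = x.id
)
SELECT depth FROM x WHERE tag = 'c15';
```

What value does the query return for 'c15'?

Base: id=4 (c33) at depth 0.
Iteration 1: rows with reply_to in {4} -> c29 (id 6, depth 1), c34 (id 14, depth 1).
Iteration 2: rows with reply_to in {6,14} -> c9 (id 7, depth 2), c7 (id 8, depth 2).
Iteration 3: rows with reply_to in {7,8} -> c15 (id 9, depth 3), c16 (id 10, depth 3).
Iteration 4: rows with reply_to in {9,10} -> c24 (id 11, depth 4), c21 (id 12, depth 4).
Iteration 5: rows with reply_to in {11,12} -> c1 (id 13, depth 5), c27 (id 15, depth 5), c23 (id 16, depth 5).
Iteration 6: no rows with reply_to in {13,15,16}; recursion stops.

3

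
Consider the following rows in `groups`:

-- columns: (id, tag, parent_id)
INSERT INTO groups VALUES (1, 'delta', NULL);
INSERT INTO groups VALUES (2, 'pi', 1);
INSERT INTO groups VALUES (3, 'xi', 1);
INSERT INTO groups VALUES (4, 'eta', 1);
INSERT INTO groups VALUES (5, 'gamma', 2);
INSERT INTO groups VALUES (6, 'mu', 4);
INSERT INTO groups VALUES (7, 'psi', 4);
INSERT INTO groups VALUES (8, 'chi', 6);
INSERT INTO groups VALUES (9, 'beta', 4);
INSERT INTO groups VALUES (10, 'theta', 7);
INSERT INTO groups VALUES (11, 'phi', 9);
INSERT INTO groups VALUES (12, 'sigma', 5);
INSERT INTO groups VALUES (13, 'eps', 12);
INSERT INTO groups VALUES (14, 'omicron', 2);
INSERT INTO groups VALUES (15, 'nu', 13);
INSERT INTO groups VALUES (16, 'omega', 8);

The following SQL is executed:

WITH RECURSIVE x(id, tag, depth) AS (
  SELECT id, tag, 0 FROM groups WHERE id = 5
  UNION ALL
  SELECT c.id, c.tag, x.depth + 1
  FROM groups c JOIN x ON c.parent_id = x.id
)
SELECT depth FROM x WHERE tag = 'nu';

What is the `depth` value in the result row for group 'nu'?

3

Base: id=5 (gamma) at depth 0.
Iteration 1: rows with parent_id in {5} -> sigma (id 12, depth 1).
Iteration 2: rows with parent_id in {12} -> eps (id 13, depth 2).
Iteration 3: rows with parent_id in {13} -> nu (id 15, depth 3).
Iteration 4: no rows with parent_id in {15}; recursion stops.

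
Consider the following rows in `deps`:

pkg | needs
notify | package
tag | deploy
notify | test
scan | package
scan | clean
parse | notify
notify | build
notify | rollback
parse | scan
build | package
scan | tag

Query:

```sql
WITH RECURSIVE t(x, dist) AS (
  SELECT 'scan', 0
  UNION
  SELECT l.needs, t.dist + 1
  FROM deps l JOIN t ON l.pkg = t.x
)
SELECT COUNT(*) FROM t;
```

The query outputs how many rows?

Base: (scan, dist=0).
Iteration 1: edges from {scan} -> (clean, dist=1), (package, dist=1), (tag, dist=1).
Iteration 2: edges from {clean,package,tag} -> (deploy, dist=2).
Iteration 3: no outgoing edges from {deploy}; recursion stops.
Total rows emitted: 5.

5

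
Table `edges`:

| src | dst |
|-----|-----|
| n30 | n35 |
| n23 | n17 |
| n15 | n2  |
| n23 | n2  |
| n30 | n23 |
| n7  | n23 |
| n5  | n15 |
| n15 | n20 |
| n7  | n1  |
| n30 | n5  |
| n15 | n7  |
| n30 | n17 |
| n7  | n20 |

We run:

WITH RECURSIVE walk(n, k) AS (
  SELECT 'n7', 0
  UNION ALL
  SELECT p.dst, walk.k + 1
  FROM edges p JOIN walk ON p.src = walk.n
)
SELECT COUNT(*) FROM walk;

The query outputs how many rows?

6

Base: (n7, k=0).
Iteration 1: edges from {n7} -> (n1, k=1), (n20, k=1), (n23, k=1).
Iteration 2: edges from {n1,n20,n23} -> (n17, k=2), (n2, k=2).
Iteration 3: no outgoing edges from {n17,n2}; recursion stops.
Total rows emitted: 6.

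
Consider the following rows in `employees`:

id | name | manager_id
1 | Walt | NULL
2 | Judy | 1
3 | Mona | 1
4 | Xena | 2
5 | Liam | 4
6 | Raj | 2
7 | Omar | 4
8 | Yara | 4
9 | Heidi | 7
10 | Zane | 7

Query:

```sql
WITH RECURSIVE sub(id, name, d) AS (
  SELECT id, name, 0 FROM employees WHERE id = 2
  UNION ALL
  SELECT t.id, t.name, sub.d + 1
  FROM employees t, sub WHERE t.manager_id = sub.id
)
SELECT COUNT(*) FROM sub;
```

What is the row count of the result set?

Base: id=2 (Judy) at d 0.
Iteration 1: rows with manager_id in {2} -> Xena (id 4, d 1), Raj (id 6, d 1).
Iteration 2: rows with manager_id in {4,6} -> Liam (id 5, d 2), Omar (id 7, d 2), Yara (id 8, d 2).
Iteration 3: rows with manager_id in {5,7,8} -> Heidi (id 9, d 3), Zane (id 10, d 3).
Iteration 4: no rows with manager_id in {9,10}; recursion stops.
Total rows emitted: 8.

8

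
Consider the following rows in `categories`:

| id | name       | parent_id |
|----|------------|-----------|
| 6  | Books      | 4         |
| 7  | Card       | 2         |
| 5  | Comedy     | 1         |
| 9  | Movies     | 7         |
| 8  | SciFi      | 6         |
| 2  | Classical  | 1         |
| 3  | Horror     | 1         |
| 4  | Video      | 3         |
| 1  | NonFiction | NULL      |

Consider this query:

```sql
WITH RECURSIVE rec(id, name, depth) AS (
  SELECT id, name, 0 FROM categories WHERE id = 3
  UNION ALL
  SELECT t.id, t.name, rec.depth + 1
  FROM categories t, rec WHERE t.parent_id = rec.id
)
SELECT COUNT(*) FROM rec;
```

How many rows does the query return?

4

Base: id=3 (Horror) at depth 0.
Iteration 1: rows with parent_id in {3} -> Video (id 4, depth 1).
Iteration 2: rows with parent_id in {4} -> Books (id 6, depth 2).
Iteration 3: rows with parent_id in {6} -> SciFi (id 8, depth 3).
Iteration 4: no rows with parent_id in {8}; recursion stops.
Total rows emitted: 4.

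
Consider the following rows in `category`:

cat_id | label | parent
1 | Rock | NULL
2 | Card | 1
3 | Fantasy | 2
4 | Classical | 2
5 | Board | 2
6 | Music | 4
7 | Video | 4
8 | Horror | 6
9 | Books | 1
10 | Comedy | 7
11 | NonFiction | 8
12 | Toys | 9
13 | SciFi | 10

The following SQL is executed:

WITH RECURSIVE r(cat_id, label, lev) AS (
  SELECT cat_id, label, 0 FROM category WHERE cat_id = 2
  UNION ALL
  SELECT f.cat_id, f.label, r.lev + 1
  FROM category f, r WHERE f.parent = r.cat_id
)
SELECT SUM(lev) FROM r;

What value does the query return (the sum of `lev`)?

21

Base: cat_id=2 (Card) at lev 0.
Iteration 1: rows with parent in {2} -> Fantasy (id 3, lev 1), Classical (id 4, lev 1), Board (id 5, lev 1).
Iteration 2: rows with parent in {3,4,5} -> Music (id 6, lev 2), Video (id 7, lev 2).
Iteration 3: rows with parent in {6,7} -> Horror (id 8, lev 3), Comedy (id 10, lev 3).
Iteration 4: rows with parent in {8,10} -> NonFiction (id 11, lev 4), SciFi (id 13, lev 4).
Iteration 5: no rows with parent in {11,13}; recursion stops.
SUM(lev) = 0 + 1 + 1 + 1 + 2 + 2 + 3 + 3 + 4 + 4 = 21.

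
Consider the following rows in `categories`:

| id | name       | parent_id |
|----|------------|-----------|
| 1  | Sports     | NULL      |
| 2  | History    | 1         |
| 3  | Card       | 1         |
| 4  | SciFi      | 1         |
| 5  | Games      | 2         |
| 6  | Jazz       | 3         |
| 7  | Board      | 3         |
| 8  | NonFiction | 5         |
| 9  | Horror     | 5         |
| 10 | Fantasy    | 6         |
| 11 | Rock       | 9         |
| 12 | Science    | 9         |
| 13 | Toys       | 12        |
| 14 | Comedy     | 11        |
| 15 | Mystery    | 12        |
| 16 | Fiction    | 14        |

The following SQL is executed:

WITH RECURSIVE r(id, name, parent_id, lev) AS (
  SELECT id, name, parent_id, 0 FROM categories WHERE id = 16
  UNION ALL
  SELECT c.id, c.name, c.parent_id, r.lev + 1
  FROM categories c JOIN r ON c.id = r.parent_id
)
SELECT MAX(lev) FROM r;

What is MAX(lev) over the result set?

Base: id=16 (Fiction), parent_id=14, lev 0.
Iteration 1: join on id=14 -> Comedy (id 14, parent_id=11, lev 1).
Iteration 2: join on id=11 -> Rock (id 11, parent_id=9, lev 2).
Iteration 3: join on id=9 -> Horror (id 9, parent_id=5, lev 3).
Iteration 4: join on id=5 -> Games (id 5, parent_id=2, lev 4).
Iteration 5: join on id=2 -> History (id 2, parent_id=1, lev 5).
Iteration 6: join on id=1 -> Sports (id 1, parent_id=NULL, lev 6).
Iteration 7: parent_id is NULL; no match; recursion stops.
lev values: 0, 1, 2, 3, 4, 5, 6; the maximum is 6.

6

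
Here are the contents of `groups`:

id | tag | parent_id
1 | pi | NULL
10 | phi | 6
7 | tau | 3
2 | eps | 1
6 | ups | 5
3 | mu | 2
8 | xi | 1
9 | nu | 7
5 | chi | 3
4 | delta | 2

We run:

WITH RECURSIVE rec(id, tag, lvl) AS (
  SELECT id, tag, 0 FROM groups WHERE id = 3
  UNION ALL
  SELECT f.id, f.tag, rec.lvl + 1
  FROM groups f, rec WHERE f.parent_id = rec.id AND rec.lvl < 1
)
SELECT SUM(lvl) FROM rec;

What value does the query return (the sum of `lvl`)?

2

Base: id=3 (mu) at lvl 0.
Iteration 1: rows with parent_id in {3} -> chi (id 5, lvl 1), tau (id 7, lvl 1).
Iteration 2: lvl < 1 fails for all current rows; recursion stops.
SUM(lvl) = 0 + 1 + 1 = 2.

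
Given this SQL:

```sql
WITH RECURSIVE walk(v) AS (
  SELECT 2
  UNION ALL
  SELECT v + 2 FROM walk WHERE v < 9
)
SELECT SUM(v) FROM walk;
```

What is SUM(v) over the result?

Base: v=2.
Iteration 1: 2 < 9 holds -> v = 2 + 2 = 4.
Iteration 2: 4 < 9 holds -> v = 4 + 2 = 6.
Iteration 3: 6 < 9 holds -> v = 6 + 2 = 8.
Iteration 4: 8 < 9 holds -> v = 8 + 2 = 10.
Iteration 5: 10 < 9 fails; recursion stops.
SUM(v) = 2 + 4 + 6 + 8 + 10 = 30.

30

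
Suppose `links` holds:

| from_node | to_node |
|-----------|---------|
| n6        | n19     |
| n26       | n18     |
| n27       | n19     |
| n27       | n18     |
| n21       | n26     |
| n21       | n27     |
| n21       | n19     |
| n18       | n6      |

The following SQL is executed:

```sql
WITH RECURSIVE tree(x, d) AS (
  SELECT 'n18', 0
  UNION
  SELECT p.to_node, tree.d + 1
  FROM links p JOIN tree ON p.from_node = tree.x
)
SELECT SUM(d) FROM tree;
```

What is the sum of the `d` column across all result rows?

3

Base: (n18, d=0).
Iteration 1: edges from {n18} -> (n6, d=1).
Iteration 2: edges from {n6} -> (n19, d=2).
Iteration 3: no outgoing edges from {n19}; recursion stops.
SUM(d) = 0 + 1 + 2 = 3.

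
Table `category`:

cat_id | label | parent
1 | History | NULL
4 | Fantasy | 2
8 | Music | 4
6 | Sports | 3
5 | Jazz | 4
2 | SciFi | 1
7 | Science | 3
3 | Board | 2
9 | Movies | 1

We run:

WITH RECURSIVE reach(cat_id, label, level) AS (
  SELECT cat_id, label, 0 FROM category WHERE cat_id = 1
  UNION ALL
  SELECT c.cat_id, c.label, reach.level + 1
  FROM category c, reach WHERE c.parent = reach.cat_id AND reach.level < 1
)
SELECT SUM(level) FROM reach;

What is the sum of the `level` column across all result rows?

Base: cat_id=1 (History) at level 0.
Iteration 1: rows with parent in {1} -> SciFi (id 2, level 1), Movies (id 9, level 1).
Iteration 2: level < 1 fails for all current rows; recursion stops.
SUM(level) = 0 + 1 + 1 = 2.

2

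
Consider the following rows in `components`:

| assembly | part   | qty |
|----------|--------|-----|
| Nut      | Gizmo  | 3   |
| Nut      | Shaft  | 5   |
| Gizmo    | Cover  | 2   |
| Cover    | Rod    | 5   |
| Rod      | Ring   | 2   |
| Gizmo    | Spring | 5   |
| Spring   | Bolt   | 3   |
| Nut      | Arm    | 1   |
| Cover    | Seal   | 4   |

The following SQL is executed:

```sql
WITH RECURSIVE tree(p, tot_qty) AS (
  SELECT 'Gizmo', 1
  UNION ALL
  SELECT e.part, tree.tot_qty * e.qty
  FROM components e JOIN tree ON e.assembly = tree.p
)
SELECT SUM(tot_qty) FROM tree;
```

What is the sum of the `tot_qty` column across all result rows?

Base: (Gizmo, tot_qty=1).
Iteration 1: components of {Gizmo} -> Cover = 1*2 = 2, Spring = 1*5 = 5.
Iteration 2: components of {Cover,Spring} -> Bolt = 5*3 = 15, Rod = 2*5 = 10, Seal = 2*4 = 8.
Iteration 3: components of {Bolt,Rod,Seal} -> Ring = 10*2 = 20.
Iteration 4: no further components; recursion stops.
SUM(tot_qty) = 1 + 2 + 5 + 10 + 8 + 15 + 20 = 61.

61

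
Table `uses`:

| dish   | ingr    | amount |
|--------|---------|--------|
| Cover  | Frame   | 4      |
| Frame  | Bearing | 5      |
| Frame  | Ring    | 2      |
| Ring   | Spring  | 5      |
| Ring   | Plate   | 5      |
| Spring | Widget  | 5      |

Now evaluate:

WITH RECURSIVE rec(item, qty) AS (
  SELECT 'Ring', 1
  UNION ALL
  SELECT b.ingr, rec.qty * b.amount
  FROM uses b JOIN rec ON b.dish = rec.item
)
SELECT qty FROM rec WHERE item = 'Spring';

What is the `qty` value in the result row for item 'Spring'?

Base: (Ring, qty=1).
Iteration 1: components of {Ring} -> Plate = 1*5 = 5, Spring = 1*5 = 5.
Iteration 2: components of {Plate,Spring} -> Widget = 5*5 = 25.
Iteration 3: no further components; recursion stops.

5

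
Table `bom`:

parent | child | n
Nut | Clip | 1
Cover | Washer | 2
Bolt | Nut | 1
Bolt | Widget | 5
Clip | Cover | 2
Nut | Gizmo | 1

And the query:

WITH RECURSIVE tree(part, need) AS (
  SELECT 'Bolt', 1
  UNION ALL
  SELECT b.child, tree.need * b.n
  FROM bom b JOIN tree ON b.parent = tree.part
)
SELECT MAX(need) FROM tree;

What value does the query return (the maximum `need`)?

5

Base: (Bolt, need=1).
Iteration 1: components of {Bolt} -> Nut = 1*1 = 1, Widget = 1*5 = 5.
Iteration 2: components of {Nut,Widget} -> Clip = 1*1 = 1, Gizmo = 1*1 = 1.
Iteration 3: components of {Clip,Gizmo} -> Cover = 1*2 = 2.
Iteration 4: components of {Cover} -> Washer = 2*2 = 4.
Iteration 5: no further components; recursion stops.
need values: 1, 1, 5, 1, 1, 2, 4; the maximum is 5.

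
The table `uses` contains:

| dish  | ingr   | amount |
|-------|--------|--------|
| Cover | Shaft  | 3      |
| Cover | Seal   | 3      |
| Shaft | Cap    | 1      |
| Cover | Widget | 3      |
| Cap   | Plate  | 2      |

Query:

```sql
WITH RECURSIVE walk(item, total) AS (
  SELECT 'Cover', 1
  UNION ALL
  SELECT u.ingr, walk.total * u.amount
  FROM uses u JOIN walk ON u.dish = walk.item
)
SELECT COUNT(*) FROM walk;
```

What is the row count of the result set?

6

Base: (Cover, total=1).
Iteration 1: components of {Cover} -> Seal = 1*3 = 3, Shaft = 1*3 = 3, Widget = 1*3 = 3.
Iteration 2: components of {Seal,Shaft,Widget} -> Cap = 3*1 = 3.
Iteration 3: components of {Cap} -> Plate = 3*2 = 6.
Iteration 4: no further components; recursion stops.
Total rows emitted: 6.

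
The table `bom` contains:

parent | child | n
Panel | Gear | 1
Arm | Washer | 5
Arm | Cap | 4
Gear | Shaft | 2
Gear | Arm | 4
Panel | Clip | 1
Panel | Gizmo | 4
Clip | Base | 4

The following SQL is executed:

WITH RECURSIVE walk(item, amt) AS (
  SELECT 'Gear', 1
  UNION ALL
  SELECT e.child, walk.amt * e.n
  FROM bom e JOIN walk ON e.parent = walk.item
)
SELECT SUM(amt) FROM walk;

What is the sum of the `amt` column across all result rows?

43

Base: (Gear, amt=1).
Iteration 1: components of {Gear} -> Arm = 1*4 = 4, Shaft = 1*2 = 2.
Iteration 2: components of {Arm,Shaft} -> Cap = 4*4 = 16, Washer = 4*5 = 20.
Iteration 3: no further components; recursion stops.
SUM(amt) = 1 + 4 + 2 + 20 + 16 = 43.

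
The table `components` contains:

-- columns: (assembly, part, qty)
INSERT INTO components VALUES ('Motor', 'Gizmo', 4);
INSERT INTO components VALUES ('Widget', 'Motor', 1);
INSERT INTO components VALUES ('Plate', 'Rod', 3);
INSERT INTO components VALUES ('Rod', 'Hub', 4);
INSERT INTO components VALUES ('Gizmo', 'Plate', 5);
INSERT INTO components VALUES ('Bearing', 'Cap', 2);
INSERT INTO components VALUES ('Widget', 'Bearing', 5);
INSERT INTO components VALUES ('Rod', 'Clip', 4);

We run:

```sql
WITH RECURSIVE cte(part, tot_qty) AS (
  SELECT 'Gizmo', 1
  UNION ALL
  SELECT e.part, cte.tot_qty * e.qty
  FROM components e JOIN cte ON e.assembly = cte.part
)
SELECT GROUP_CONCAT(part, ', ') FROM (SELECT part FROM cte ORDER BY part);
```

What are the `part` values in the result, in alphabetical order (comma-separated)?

Clip, Gizmo, Hub, Plate, Rod

Base: (Gizmo, tot_qty=1).
Iteration 1: components of {Gizmo} -> Plate = 1*5 = 5.
Iteration 2: components of {Plate} -> Rod = 5*3 = 15.
Iteration 3: components of {Rod} -> Clip = 15*4 = 60, Hub = 15*4 = 60.
Iteration 4: no further components; recursion stops.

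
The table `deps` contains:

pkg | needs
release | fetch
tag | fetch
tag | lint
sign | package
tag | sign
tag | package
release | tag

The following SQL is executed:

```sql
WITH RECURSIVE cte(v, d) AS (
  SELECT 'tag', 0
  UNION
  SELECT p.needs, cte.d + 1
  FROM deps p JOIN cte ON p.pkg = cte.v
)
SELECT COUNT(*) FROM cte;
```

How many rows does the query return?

6

Base: (tag, d=0).
Iteration 1: edges from {tag} -> (fetch, d=1), (lint, d=1), (package, d=1), (sign, d=1).
Iteration 2: edges from {fetch,lint,package,sign} -> (package, d=2).
Iteration 3: no outgoing edges from {package}; recursion stops.
Total rows emitted: 6.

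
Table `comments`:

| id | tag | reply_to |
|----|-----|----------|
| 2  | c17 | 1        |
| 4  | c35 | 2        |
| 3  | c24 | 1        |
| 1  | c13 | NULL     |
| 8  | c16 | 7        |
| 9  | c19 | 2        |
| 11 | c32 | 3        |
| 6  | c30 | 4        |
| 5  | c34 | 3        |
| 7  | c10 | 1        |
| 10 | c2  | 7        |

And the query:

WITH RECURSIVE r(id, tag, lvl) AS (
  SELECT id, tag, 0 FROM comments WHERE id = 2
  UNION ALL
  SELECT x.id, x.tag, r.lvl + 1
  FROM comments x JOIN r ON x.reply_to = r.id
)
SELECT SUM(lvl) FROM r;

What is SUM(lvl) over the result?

4

Base: id=2 (c17) at lvl 0.
Iteration 1: rows with reply_to in {2} -> c35 (id 4, lvl 1), c19 (id 9, lvl 1).
Iteration 2: rows with reply_to in {4,9} -> c30 (id 6, lvl 2).
Iteration 3: no rows with reply_to in {6}; recursion stops.
SUM(lvl) = 0 + 1 + 1 + 2 = 4.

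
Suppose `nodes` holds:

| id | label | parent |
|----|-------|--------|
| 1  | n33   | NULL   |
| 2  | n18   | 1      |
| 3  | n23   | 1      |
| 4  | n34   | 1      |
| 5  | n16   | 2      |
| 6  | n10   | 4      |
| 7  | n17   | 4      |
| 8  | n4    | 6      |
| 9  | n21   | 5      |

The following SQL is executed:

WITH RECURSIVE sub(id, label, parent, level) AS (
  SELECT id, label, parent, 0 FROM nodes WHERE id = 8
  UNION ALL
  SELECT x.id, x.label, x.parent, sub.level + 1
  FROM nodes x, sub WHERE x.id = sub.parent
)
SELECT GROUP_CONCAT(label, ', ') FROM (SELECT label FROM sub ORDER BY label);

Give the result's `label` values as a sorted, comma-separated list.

Base: id=8 (n4), parent=6, level 0.
Iteration 1: join on id=6 -> n10 (id 6, parent=4, level 1).
Iteration 2: join on id=4 -> n34 (id 4, parent=1, level 2).
Iteration 3: join on id=1 -> n33 (id 1, parent=NULL, level 3).
Iteration 4: parent is NULL; no match; recursion stops.

n10, n33, n34, n4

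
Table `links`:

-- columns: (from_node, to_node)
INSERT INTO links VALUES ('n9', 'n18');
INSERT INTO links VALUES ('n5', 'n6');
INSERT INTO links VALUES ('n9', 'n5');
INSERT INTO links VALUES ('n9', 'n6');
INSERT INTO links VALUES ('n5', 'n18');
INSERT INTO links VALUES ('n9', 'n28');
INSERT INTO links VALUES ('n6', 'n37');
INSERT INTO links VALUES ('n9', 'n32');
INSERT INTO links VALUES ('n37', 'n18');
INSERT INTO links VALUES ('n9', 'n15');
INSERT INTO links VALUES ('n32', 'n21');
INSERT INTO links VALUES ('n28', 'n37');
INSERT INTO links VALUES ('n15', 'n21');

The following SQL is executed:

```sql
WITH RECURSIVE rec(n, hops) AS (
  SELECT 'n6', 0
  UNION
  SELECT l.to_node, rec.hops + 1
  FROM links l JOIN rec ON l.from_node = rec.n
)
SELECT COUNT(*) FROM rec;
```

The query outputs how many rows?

Base: (n6, hops=0).
Iteration 1: edges from {n6} -> (n37, hops=1).
Iteration 2: edges from {n37} -> (n18, hops=2).
Iteration 3: no outgoing edges from {n18}; recursion stops.
Total rows emitted: 3.

3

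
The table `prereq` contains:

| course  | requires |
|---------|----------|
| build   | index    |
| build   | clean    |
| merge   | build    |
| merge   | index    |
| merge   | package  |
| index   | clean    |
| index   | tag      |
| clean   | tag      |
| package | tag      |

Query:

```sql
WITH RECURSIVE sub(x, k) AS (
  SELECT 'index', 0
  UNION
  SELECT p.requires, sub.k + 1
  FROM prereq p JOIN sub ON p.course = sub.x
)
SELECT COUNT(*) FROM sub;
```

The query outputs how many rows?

4

Base: (index, k=0).
Iteration 1: edges from {index} -> (clean, k=1), (tag, k=1).
Iteration 2: edges from {clean,tag} -> (tag, k=2).
Iteration 3: no outgoing edges from {tag}; recursion stops.
Total rows emitted: 4.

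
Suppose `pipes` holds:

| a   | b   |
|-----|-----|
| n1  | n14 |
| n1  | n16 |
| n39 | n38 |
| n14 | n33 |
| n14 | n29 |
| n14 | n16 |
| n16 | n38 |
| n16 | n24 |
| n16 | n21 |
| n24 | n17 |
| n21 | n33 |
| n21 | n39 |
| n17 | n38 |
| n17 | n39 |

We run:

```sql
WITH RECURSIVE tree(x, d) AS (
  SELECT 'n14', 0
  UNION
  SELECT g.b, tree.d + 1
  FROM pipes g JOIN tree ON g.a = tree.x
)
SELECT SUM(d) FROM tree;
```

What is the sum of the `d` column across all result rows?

Base: (n14, d=0).
Iteration 1: edges from {n14} -> (n16, d=1), (n29, d=1), (n33, d=1).
Iteration 2: edges from {n16,n29,n33} -> (n21, d=2), (n24, d=2), (n38, d=2).
Iteration 3: edges from {n21,n24,n38} -> (n17, d=3), (n33, d=3), (n39, d=3).
Iteration 4: edges from {n17,n33,n39} -> (n38, d=4), (n39, d=4). [UNION drops 1 duplicate row(s)]
Iteration 5: edges from {n38,n39} -> (n38, d=5).
Iteration 6: no outgoing edges from {n38}; recursion stops.
SUM(d) = 0 + 1 + 1 + 1 + 2 + 2 + 2 + 3 + 3 + 3 + 4 + 4 + 5 = 31.

31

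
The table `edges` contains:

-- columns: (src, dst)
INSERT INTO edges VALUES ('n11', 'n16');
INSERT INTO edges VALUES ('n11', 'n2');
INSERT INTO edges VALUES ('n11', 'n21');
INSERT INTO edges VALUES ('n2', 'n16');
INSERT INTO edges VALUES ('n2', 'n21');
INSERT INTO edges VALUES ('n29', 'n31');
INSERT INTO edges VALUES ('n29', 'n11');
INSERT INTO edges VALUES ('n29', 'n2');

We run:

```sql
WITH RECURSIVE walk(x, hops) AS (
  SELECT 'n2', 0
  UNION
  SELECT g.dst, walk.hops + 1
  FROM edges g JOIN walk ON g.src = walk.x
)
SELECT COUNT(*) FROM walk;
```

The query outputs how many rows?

Base: (n2, hops=0).
Iteration 1: edges from {n2} -> (n16, hops=1), (n21, hops=1).
Iteration 2: no outgoing edges from {n16,n21}; recursion stops.
Total rows emitted: 3.

3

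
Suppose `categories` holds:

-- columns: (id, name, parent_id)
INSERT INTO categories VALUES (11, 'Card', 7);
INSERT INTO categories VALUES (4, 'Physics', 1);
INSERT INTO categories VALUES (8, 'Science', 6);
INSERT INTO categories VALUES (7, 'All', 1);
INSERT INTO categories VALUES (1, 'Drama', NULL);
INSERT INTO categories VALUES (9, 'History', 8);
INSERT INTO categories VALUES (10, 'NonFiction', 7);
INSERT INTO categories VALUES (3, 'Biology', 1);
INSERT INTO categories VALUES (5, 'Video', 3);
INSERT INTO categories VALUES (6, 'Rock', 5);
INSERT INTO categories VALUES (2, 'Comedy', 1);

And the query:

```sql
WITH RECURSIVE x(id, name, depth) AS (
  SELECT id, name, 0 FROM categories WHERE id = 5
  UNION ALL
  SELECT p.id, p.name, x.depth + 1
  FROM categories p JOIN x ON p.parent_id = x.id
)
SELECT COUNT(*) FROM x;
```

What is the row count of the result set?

Base: id=5 (Video) at depth 0.
Iteration 1: rows with parent_id in {5} -> Rock (id 6, depth 1).
Iteration 2: rows with parent_id in {6} -> Science (id 8, depth 2).
Iteration 3: rows with parent_id in {8} -> History (id 9, depth 3).
Iteration 4: no rows with parent_id in {9}; recursion stops.
Total rows emitted: 4.

4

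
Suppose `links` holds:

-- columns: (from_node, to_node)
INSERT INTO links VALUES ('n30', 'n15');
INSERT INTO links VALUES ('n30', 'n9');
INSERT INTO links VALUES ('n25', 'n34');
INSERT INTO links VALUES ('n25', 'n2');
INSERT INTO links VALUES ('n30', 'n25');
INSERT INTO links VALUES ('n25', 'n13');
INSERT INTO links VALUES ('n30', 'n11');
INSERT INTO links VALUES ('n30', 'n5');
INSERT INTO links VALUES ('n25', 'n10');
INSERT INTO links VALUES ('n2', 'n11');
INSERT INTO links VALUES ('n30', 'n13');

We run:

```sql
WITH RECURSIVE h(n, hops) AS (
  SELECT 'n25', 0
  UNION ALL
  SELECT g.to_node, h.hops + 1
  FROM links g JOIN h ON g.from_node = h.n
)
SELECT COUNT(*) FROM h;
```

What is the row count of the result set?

Base: (n25, hops=0).
Iteration 1: edges from {n25} -> (n10, hops=1), (n13, hops=1), (n2, hops=1), (n34, hops=1).
Iteration 2: edges from {n10,n13,n2,n34} -> (n11, hops=2).
Iteration 3: no outgoing edges from {n11}; recursion stops.
Total rows emitted: 6.

6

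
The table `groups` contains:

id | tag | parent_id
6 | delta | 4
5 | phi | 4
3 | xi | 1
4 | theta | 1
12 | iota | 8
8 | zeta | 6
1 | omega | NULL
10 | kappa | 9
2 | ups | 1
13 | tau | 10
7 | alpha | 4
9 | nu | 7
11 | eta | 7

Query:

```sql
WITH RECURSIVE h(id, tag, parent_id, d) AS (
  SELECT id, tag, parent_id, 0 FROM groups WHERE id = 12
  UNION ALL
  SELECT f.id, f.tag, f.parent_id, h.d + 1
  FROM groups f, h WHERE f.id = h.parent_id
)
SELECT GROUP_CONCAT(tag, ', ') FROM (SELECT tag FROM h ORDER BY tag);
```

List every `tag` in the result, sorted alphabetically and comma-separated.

delta, iota, omega, theta, zeta

Base: id=12 (iota), parent_id=8, d 0.
Iteration 1: join on id=8 -> zeta (id 8, parent_id=6, d 1).
Iteration 2: join on id=6 -> delta (id 6, parent_id=4, d 2).
Iteration 3: join on id=4 -> theta (id 4, parent_id=1, d 3).
Iteration 4: join on id=1 -> omega (id 1, parent_id=NULL, d 4).
Iteration 5: parent_id is NULL; no match; recursion stops.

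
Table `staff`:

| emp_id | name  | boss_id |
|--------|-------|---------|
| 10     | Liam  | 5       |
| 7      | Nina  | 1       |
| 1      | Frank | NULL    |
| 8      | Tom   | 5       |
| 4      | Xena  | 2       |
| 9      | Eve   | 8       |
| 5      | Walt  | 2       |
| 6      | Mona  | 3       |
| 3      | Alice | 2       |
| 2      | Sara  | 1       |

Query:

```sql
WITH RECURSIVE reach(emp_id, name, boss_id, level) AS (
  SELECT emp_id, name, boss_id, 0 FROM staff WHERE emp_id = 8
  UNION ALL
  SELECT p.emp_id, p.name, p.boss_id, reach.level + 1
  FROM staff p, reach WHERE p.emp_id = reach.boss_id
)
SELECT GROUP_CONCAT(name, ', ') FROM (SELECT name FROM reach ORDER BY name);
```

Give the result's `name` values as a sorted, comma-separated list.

Frank, Sara, Tom, Walt

Base: emp_id=8 (Tom), boss_id=5, level 0.
Iteration 1: join on emp_id=5 -> Walt (id 5, boss_id=2, level 1).
Iteration 2: join on emp_id=2 -> Sara (id 2, boss_id=1, level 2).
Iteration 3: join on emp_id=1 -> Frank (id 1, boss_id=NULL, level 3).
Iteration 4: boss_id is NULL; no match; recursion stops.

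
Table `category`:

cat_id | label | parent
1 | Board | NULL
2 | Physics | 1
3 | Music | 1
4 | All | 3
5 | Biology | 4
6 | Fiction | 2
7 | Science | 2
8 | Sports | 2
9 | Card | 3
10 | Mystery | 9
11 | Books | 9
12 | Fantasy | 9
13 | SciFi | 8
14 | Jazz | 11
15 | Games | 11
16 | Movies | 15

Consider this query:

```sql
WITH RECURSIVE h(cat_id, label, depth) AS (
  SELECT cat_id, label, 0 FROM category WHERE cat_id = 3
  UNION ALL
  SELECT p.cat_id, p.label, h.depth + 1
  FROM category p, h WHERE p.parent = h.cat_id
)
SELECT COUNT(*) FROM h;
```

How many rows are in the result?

Base: cat_id=3 (Music) at depth 0.
Iteration 1: rows with parent in {3} -> All (id 4, depth 1), Card (id 9, depth 1).
Iteration 2: rows with parent in {4,9} -> Biology (id 5, depth 2), Mystery (id 10, depth 2), Books (id 11, depth 2), Fantasy (id 12, depth 2).
Iteration 3: rows with parent in {5,10,11,12} -> Jazz (id 14, depth 3), Games (id 15, depth 3).
Iteration 4: rows with parent in {14,15} -> Movies (id 16, depth 4).
Iteration 5: no rows with parent in {16}; recursion stops.
Total rows emitted: 10.

10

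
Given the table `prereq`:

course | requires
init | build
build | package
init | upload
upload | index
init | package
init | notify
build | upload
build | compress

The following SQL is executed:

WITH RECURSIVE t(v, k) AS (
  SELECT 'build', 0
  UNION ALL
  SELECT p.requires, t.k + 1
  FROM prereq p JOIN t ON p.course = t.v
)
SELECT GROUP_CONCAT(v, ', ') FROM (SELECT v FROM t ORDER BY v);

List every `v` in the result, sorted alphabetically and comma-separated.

Base: (build, k=0).
Iteration 1: edges from {build} -> (compress, k=1), (package, k=1), (upload, k=1).
Iteration 2: edges from {compress,package,upload} -> (index, k=2).
Iteration 3: no outgoing edges from {index}; recursion stops.

build, compress, index, package, upload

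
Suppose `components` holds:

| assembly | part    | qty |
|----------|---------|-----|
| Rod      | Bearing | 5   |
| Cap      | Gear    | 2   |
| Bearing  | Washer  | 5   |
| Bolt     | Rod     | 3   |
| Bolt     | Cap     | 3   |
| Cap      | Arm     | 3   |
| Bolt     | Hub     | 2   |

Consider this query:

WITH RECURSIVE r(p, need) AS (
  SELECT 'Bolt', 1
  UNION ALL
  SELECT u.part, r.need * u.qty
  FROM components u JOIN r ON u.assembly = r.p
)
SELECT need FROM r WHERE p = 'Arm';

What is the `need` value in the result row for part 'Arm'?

9

Base: (Bolt, need=1).
Iteration 1: components of {Bolt} -> Cap = 1*3 = 3, Hub = 1*2 = 2, Rod = 1*3 = 3.
Iteration 2: components of {Cap,Hub,Rod} -> Arm = 3*3 = 9, Bearing = 3*5 = 15, Gear = 3*2 = 6.
Iteration 3: components of {Arm,Bearing,Gear} -> Washer = 15*5 = 75.
Iteration 4: no further components; recursion stops.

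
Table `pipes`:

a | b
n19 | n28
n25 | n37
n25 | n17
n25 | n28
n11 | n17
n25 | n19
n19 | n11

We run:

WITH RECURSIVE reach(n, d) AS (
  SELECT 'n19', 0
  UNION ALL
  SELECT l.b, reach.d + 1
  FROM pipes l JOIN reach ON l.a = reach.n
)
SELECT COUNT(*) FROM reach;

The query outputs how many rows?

4

Base: (n19, d=0).
Iteration 1: edges from {n19} -> (n11, d=1), (n28, d=1).
Iteration 2: edges from {n11,n28} -> (n17, d=2).
Iteration 3: no outgoing edges from {n17}; recursion stops.
Total rows emitted: 4.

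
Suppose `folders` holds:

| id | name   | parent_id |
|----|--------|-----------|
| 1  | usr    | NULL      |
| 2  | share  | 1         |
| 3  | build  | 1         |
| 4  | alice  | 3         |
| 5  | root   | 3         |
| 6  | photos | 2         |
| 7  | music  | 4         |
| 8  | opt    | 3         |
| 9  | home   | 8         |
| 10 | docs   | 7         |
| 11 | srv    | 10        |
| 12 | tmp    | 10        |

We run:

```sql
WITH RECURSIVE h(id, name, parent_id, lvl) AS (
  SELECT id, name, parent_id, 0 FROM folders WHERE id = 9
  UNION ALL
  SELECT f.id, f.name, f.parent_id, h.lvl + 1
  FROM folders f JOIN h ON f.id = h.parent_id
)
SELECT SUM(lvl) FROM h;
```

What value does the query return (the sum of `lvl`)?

Base: id=9 (home), parent_id=8, lvl 0.
Iteration 1: join on id=8 -> opt (id 8, parent_id=3, lvl 1).
Iteration 2: join on id=3 -> build (id 3, parent_id=1, lvl 2).
Iteration 3: join on id=1 -> usr (id 1, parent_id=NULL, lvl 3).
Iteration 4: parent_id is NULL; no match; recursion stops.
SUM(lvl) = 0 + 1 + 2 + 3 = 6.

6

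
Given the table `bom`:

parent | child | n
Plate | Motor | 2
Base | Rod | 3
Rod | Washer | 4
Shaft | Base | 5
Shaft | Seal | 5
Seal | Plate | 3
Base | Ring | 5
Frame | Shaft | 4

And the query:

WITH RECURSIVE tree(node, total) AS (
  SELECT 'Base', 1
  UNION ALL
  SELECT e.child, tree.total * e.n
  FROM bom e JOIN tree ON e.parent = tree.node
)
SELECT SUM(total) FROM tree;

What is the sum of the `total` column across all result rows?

21

Base: (Base, total=1).
Iteration 1: components of {Base} -> Ring = 1*5 = 5, Rod = 1*3 = 3.
Iteration 2: components of {Ring,Rod} -> Washer = 3*4 = 12.
Iteration 3: no further components; recursion stops.
SUM(total) = 1 + 5 + 3 + 12 = 21.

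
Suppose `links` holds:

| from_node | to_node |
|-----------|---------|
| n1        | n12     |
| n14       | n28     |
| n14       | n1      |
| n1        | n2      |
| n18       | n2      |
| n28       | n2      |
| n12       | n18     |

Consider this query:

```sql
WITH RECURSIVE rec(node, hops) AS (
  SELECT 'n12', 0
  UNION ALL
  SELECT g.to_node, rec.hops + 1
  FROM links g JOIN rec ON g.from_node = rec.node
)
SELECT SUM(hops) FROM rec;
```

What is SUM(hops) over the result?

3

Base: (n12, hops=0).
Iteration 1: edges from {n12} -> (n18, hops=1).
Iteration 2: edges from {n18} -> (n2, hops=2).
Iteration 3: no outgoing edges from {n2}; recursion stops.
SUM(hops) = 0 + 1 + 2 = 3.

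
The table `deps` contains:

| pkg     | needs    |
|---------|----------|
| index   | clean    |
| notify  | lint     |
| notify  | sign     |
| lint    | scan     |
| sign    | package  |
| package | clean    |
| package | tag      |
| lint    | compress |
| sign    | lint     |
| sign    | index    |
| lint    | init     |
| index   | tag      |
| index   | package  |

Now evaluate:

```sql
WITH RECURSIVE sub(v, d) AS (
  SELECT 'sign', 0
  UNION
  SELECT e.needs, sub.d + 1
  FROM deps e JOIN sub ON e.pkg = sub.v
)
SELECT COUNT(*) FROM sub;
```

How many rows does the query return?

Base: (sign, d=0).
Iteration 1: edges from {sign} -> (index, d=1), (lint, d=1), (package, d=1).
Iteration 2: edges from {index,lint,package} -> (clean, d=2), (compress, d=2), (init, d=2), (package, d=2), (scan, d=2), (tag, d=2). [UNION drops 2 duplicate row(s)]
Iteration 3: edges from {clean,compress,init,package,scan,tag} -> (clean, d=3), (tag, d=3).
Iteration 4: no outgoing edges from {clean,tag}; recursion stops.
Total rows emitted: 12.

12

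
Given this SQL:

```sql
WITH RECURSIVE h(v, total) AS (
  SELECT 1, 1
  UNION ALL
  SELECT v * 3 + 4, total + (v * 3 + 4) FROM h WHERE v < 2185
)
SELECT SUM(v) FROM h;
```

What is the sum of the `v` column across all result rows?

3265

Base: v=1, total=1.
Iteration 1: 1 < 2185 holds -> v = 1 * 3 + 4 = 7, total = 1 + 7 = 8.
Iteration 2: 7 < 2185 holds -> v = 7 * 3 + 4 = 25, total = 8 + 25 = 33.
Iteration 3: 25 < 2185 holds -> v = 25 * 3 + 4 = 79, total = 33 + 79 = 112.
Iteration 4: 79 < 2185 holds -> v = 79 * 3 + 4 = 241, total = 112 + 241 = 353.
Iteration 5: 241 < 2185 holds -> v = 241 * 3 + 4 = 727, total = 353 + 727 = 1080.
Iteration 6: 727 < 2185 holds -> v = 727 * 3 + 4 = 2185, total = 1080 + 2185 = 3265.
Iteration 7: 2185 < 2185 fails; recursion stops.
SUM(v) = 1 + 7 + 25 + 79 + 241 + 727 + 2185 = 3265.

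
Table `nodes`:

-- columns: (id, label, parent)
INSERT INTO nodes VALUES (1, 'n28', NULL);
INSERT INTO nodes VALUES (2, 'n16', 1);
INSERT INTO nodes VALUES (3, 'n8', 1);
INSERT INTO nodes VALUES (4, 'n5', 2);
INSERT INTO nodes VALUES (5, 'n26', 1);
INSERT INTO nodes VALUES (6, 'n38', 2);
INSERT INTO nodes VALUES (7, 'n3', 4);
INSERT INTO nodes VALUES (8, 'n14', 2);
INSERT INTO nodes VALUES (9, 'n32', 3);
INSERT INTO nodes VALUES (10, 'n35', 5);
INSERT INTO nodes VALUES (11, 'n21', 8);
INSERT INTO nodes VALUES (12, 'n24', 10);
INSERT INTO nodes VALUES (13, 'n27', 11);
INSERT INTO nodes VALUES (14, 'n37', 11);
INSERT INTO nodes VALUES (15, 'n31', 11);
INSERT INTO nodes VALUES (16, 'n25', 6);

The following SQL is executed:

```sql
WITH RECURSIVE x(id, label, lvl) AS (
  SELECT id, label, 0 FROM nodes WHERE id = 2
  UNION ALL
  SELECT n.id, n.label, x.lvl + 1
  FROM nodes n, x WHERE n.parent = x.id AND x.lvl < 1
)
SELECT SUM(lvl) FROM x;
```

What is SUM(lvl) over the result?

Base: id=2 (n16) at lvl 0.
Iteration 1: rows with parent in {2} -> n5 (id 4, lvl 1), n38 (id 6, lvl 1), n14 (id 8, lvl 1).
Iteration 2: lvl < 1 fails for all current rows; recursion stops.
SUM(lvl) = 0 + 1 + 1 + 1 = 3.

3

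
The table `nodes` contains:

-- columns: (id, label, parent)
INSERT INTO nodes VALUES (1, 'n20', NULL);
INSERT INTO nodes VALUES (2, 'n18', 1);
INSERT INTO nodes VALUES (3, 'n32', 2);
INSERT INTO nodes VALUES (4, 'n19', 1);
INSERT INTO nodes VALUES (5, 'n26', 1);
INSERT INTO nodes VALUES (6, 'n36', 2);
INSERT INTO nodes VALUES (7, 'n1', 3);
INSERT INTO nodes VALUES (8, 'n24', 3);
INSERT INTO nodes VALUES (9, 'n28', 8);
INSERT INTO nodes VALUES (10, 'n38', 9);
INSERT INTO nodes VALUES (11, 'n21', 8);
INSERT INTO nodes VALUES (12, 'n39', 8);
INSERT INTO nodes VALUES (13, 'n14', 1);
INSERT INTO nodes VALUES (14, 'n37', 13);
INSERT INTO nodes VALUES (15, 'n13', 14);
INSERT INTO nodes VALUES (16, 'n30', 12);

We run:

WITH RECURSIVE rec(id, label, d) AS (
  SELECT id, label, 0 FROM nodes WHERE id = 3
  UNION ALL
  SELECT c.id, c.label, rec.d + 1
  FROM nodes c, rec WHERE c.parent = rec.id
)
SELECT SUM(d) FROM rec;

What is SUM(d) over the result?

14

Base: id=3 (n32) at d 0.
Iteration 1: rows with parent in {3} -> n1 (id 7, d 1), n24 (id 8, d 1).
Iteration 2: rows with parent in {7,8} -> n28 (id 9, d 2), n21 (id 11, d 2), n39 (id 12, d 2).
Iteration 3: rows with parent in {9,11,12} -> n38 (id 10, d 3), n30 (id 16, d 3).
Iteration 4: no rows with parent in {10,16}; recursion stops.
SUM(d) = 0 + 1 + 1 + 2 + 2 + 2 + 3 + 3 = 14.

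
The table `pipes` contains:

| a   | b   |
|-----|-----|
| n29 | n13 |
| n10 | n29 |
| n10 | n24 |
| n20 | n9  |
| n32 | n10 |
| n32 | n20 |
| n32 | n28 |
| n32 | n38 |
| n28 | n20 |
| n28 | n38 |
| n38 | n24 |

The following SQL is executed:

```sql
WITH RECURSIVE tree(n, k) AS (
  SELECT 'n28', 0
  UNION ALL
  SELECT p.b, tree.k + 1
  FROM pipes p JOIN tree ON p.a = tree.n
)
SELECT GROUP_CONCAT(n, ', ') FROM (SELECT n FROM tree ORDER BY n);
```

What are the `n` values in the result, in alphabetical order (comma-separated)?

n20, n24, n28, n38, n9

Base: (n28, k=0).
Iteration 1: edges from {n28} -> (n20, k=1), (n38, k=1).
Iteration 2: edges from {n20,n38} -> (n24, k=2), (n9, k=2).
Iteration 3: no outgoing edges from {n24,n9}; recursion stops.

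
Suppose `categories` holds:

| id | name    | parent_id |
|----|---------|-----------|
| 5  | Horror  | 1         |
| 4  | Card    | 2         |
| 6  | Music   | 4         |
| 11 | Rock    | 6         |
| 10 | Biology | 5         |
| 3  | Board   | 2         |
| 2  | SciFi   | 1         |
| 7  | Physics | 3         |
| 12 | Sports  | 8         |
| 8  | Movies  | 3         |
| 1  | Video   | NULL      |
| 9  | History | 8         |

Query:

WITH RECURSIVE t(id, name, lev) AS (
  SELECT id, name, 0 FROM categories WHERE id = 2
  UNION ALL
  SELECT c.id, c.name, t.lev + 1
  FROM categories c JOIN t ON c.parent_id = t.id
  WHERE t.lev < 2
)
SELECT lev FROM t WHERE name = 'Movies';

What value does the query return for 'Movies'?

2

Base: id=2 (SciFi) at lev 0.
Iteration 1: rows with parent_id in {2} -> Board (id 3, lev 1), Card (id 4, lev 1).
Iteration 2: rows with parent_id in {3,4} -> Music (id 6, lev 2), Physics (id 7, lev 2), Movies (id 8, lev 2).
Iteration 3: lev < 2 fails for all current rows; recursion stops.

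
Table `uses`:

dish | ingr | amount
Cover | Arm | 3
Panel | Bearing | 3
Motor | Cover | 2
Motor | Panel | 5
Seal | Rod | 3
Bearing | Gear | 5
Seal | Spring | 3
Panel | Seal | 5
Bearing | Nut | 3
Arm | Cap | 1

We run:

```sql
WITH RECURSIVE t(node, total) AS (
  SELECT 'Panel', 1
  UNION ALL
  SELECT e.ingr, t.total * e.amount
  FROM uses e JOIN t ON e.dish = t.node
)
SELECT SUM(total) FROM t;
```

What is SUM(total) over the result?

Base: (Panel, total=1).
Iteration 1: components of {Panel} -> Bearing = 1*3 = 3, Seal = 1*5 = 5.
Iteration 2: components of {Bearing,Seal} -> Gear = 3*5 = 15, Nut = 3*3 = 9, Rod = 5*3 = 15, Spring = 5*3 = 15.
Iteration 3: no further components; recursion stops.
SUM(total) = 1 + 3 + 5 + 9 + 15 + 15 + 15 = 63.

63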